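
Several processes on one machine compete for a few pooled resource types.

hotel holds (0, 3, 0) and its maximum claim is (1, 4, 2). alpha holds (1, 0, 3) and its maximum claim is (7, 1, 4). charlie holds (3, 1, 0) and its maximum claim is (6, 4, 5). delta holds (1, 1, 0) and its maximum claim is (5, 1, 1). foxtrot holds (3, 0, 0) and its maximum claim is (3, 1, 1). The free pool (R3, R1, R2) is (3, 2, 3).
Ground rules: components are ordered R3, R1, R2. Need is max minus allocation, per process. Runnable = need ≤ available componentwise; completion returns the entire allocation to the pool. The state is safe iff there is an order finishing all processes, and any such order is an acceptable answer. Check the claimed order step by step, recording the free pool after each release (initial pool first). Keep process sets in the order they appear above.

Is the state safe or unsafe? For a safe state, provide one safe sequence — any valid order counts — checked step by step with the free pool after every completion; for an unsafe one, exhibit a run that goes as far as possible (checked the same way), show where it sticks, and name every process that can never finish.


The state is SAFE; one workable sequence: hotel, foxtrot, alpha, charlie, delta.
Key observation: alpha marks the first exact bind of the order: its need (6, 1, 1) fits the free (6, 5, 3) with zero slack on a requested resource.
Step-by-step check:
  pool = (3, 2, 3)
  hotel needs (1, 1, 2) <= (3, 2, 3) -> finishes; pool += (0, 3, 0) = (3, 5, 3)
  foxtrot needs (0, 1, 1) <= (3, 5, 3) -> finishes; pool += (3, 0, 0) = (6, 5, 3)
  alpha needs (6, 1, 1) <= (6, 5, 3) -> finishes; pool += (1, 0, 3) = (7, 5, 6)
  charlie needs (3, 3, 5) <= (7, 5, 6) -> finishes; pool += (3, 1, 0) = (10, 6, 6)
  delta needs (4, 0, 1) <= (10, 6, 6) -> finishes; pool += (1, 1, 0) = (11, 7, 6)


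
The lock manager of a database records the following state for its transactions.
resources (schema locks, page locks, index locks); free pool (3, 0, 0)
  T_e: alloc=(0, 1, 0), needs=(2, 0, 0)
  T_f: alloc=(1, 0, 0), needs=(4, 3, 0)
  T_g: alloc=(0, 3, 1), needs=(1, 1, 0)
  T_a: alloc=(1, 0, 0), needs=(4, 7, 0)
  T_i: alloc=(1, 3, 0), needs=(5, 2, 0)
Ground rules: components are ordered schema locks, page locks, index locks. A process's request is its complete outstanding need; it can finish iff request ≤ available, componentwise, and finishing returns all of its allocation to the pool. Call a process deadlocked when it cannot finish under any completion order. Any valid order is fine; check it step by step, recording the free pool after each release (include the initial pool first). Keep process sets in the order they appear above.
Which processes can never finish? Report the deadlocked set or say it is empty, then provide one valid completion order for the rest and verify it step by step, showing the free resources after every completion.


Deadlocked set: T_f, T_a and T_i.
Key observation: the pool after T_e, T_g is (3, 4, 1); every surviving request exceeds it in schema locks, so progress ends there.
The rest can finish in the order T_e, T_g. Check, step by step:
  pool = (3, 0, 0)
  run T_e (needs (2, 0, 0), free (3, 0, 0)); after release of (0, 1, 0) the pool is (3, 1, 0)
  run T_g (needs (1, 1, 0), free (3, 1, 0)); after release of (0, 3, 1) the pool is (3, 4, 1)
The blocked processes can never fit:
  T_f cannot run: need (4, 3, 0) vs free (3, 4, 1) (insufficient schema locks)
  T_a cannot run: need (4, 7, 0) vs free (3, 4, 1) (insufficient schema locks and page locks)
  T_i cannot run: need (5, 2, 0) vs free (3, 4, 1) (insufficient schema locks)


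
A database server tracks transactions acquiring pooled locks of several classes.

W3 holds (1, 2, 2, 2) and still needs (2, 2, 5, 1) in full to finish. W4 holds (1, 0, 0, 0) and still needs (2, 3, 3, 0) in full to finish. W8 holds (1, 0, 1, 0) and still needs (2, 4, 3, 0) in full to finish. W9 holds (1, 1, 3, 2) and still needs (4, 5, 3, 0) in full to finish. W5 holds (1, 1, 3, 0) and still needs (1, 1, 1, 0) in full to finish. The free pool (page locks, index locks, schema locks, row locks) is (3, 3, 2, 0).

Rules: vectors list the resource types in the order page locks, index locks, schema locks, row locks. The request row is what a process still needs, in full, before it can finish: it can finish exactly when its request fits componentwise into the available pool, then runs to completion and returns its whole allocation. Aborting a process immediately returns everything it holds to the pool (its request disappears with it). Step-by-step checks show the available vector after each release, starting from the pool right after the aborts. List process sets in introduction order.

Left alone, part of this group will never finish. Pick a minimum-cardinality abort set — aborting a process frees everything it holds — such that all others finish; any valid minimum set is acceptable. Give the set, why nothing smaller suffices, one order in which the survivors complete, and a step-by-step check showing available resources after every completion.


Abort W9.
Key observation: W3 had no path to completion before; after the abort of W9 ((1, 1, 3, 2) returned), step 2 is where it fits.
Minimality: the empty abort set fails — the state is deadlocked as it stands.
Survivors finish in the order: W5, W3, W8, W4. Walking it through (pool after the aborts first):
  pool = (4, 4, 5, 2)
  run W5 (needs (1, 1, 1, 0), free (4, 4, 5, 2)); after release of (1, 1, 3, 0) the pool is (5, 5, 8, 2)
  run W3 (needs (2, 2, 5, 1), free (5, 5, 8, 2)); after release of (1, 2, 2, 2) the pool is (6, 7, 10, 4)
  run W8 (needs (2, 4, 3, 0), free (6, 7, 10, 4)); after release of (1, 0, 1, 0) the pool is (7, 7, 11, 4)
  run W4 (needs (2, 3, 3, 0), free (7, 7, 11, 4)); after release of (1, 0, 0, 0) the pool is (8, 7, 11, 4)


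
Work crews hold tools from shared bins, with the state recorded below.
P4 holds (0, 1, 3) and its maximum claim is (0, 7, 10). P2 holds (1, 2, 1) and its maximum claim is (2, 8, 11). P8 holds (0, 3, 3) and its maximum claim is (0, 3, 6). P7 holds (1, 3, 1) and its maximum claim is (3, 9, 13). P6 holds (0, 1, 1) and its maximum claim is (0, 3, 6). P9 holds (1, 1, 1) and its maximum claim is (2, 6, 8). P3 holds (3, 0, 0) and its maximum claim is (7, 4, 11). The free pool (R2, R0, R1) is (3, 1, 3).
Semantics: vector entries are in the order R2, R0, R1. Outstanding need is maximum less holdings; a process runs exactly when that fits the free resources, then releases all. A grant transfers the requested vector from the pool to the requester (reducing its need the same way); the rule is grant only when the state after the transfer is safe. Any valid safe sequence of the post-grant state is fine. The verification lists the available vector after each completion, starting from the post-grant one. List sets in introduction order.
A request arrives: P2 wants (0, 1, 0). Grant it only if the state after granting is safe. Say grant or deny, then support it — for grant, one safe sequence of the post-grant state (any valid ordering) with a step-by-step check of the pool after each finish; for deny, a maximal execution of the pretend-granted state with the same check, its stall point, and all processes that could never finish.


DENY. Granting would leave the state unsafe.
Key observation: after P8, P6 the pool peaks at (3, 4, 7), and each blocked process is short somewhere: P4 on R0; P2 on R0, R1; P7 on R0, R1; P9 on R0; P3 on R2, R1.
After a pretend grant, a maximal execution: P8, P6 — then nothing else fits. Walking it through:
  pool = (3, 0, 3)
  P8: need (0, 0, 3) fits (3, 0, 3); releases (0, 3, 3), pool now (3, 3, 6)
  P6: need (0, 2, 5) fits (3, 3, 6); releases (0, 1, 1), pool now (3, 4, 7)
  blocked: P4 wants (0, 6, 7), pool (3, 4, 7) — not enough R0
  blocked: P2 wants (1, 5, 10), pool (3, 4, 7) — not enough R0 and R1
  blocked: P7 wants (2, 6, 12), pool (3, 4, 7) — not enough R0 and R1
  blocked: P9 wants (1, 5, 7), pool (3, 4, 7) — not enough R0
  blocked: P3 wants (4, 4, 11), pool (3, 4, 7) — not enough R2 and R1
Post-grant, the permanently blocked set is P4, P2, P7, P9 and P3.


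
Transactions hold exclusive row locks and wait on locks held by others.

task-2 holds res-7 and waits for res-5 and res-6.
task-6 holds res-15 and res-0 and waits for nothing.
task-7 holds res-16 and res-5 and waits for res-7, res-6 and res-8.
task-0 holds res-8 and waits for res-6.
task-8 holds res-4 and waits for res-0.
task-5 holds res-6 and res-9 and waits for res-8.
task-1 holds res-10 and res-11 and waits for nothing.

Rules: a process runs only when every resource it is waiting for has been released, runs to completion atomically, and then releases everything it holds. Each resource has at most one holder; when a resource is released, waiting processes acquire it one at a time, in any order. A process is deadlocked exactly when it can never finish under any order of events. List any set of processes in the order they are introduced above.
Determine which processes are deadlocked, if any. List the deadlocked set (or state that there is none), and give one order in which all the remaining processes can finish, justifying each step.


The deadlocked set is task-2, task-7, task-0 and task-5.
Key observation: nobody on the ring task-2 -> task-7 -> task-2 can start until another member finishes, which never happens; task-0 and task-5 are caught in further circular waits.
A valid finishing order for the others: task-6, task-8, task-1.
Step-by-step check:
  task-6: no waits; runs immediately, freeing res-15 and res-0
  run task-8 (all its waits — res-0 — are resolved); releases res-4
  task-1: no waits; runs immediately, freeing res-10 and res-11


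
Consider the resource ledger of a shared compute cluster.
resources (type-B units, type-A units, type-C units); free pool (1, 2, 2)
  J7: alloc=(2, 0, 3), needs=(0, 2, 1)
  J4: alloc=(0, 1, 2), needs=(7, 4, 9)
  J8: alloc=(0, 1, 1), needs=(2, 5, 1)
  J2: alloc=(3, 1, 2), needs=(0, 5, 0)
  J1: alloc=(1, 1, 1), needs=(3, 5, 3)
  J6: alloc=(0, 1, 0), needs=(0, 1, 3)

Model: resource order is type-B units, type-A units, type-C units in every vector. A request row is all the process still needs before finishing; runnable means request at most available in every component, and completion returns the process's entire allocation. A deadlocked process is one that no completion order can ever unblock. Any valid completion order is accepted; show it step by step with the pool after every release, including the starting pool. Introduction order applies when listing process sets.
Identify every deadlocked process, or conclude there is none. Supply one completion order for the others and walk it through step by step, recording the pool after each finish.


The deadlocked set is J4, J8, J2 and J1.
Key observation: after J7, J6 complete, (3, 3, 5) is the best the pool ever gets, yet each leftover process wants more type-A units.
A valid finishing order for the others: J7, J6. Step-by-step check:
  pool = (1, 2, 2)
  J7 needs (0, 2, 1) <= (1, 2, 2) -> finishes; pool += (2, 0, 3) = (3, 2, 5)
  J6 needs (0, 1, 3) <= (3, 2, 5) -> finishes; pool += (0, 1, 0) = (3, 3, 5)
None of the blocked processes ever fits:
  J4 cannot run: need (7, 4, 9) vs free (3, 3, 5) (insufficient type-B units, type-A units and type-C units)
  J8 cannot run: need (2, 5, 1) vs free (3, 3, 5) (insufficient type-A units)
  J2 cannot run: need (0, 5, 0) vs free (3, 3, 5) (insufficient type-A units)
  J1 cannot run: need (3, 5, 3) vs free (3, 3, 5) (insufficient type-A units)


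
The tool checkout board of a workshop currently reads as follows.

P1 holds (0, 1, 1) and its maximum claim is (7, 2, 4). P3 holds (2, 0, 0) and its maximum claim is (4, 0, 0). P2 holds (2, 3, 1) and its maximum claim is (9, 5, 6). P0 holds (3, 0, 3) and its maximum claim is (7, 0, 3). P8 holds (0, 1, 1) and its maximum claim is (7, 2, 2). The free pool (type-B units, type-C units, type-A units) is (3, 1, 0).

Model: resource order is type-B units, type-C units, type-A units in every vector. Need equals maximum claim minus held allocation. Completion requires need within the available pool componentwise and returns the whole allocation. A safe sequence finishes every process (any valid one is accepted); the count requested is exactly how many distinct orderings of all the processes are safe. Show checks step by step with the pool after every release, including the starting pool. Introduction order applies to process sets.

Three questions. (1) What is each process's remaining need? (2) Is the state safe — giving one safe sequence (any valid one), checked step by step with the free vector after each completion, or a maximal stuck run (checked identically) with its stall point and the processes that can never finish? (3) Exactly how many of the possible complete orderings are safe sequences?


(1) Outstanding need per process (order type-B units, type-C units, type-A units):
  P1: (7, 1, 3)
  P3: (2, 0, 0)
  P2: (7, 2, 5)
  P0: (4, 0, 0)
  P8: (7, 1, 1)
(2) SAFE. One safe sequence: P3, P0, P8, P1, P2.
Key observation: P8 marks the first exact bind of the order: its need (7, 1, 1) fits the free (8, 1, 3) with zero slack on a requested resource.
Walking it through:
  pool = (3, 1, 0)
  P3: need (2, 0, 0) fits (3, 1, 0); releases (2, 0, 0), pool now (5, 1, 0)
  P0: need (4, 0, 0) fits (5, 1, 0); releases (3, 0, 3), pool now (8, 1, 3)
  P8: need (7, 1, 1) fits (8, 1, 3); releases (0, 1, 1), pool now (8, 2, 4)
  P1: need (7, 1, 3) fits (8, 2, 4); releases (0, 1, 1), pool now (8, 3, 5)
  P2: need (7, 2, 5) fits (8, 3, 5); releases (2, 3, 1), pool now (10, 6, 6)
(3) Precisely 2 of the possible complete orderings are safe sequences.


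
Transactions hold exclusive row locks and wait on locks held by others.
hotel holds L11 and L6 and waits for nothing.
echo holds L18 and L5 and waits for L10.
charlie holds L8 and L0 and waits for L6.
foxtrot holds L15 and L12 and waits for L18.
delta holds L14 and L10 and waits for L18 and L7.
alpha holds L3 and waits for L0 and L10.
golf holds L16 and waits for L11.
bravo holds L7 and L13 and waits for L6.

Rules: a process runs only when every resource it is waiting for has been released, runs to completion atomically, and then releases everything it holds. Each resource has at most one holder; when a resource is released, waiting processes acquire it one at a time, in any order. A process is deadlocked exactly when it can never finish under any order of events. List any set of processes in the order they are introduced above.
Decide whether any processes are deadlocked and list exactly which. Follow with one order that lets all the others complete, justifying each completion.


Deadlocked: echo, foxtrot, delta and alpha.
Key observation: echo -> delta -> echo is a circular wait — nothing in it can go first; foxtrot and alpha wait into the deadlock from upstream.
A valid finishing order for the others: hotel, charlie, golf, bravo.
Walking it through:
  run hotel (it waits on nothing); releases L11 and L6
  run charlie (all its waits — L6 — are resolved); releases L8 and L0
  run golf (all its waits — L11 — are resolved); releases L16
  run bravo (all its waits — L6 — are resolved); releases L7 and L13


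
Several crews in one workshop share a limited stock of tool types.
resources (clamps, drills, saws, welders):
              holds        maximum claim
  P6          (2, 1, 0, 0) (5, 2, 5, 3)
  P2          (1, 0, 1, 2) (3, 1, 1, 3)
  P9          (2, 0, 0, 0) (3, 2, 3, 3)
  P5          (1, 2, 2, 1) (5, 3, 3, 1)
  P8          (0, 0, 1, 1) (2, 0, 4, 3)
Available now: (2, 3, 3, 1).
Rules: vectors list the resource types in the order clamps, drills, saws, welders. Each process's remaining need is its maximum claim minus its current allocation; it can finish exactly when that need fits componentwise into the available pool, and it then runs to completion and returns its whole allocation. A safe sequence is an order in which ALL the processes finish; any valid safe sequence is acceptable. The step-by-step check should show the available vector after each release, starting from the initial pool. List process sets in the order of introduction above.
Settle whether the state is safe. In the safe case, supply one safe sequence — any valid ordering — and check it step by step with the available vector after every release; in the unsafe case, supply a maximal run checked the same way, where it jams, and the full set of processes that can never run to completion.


SAFE. One safe sequence: P2, P9, P5, P6, P8.
Key observation: at P2 the run first touches a limit — (2, 1, 0, 1) against (2, 3, 3, 1), exact on a resource it actually requests.
Walking it through:
  pool = (2, 3, 3, 1)
  run P2 (needs (2, 1, 0, 1), free (2, 3, 3, 1)); after release of (1, 0, 1, 2) the pool is (3, 3, 4, 3)
  run P9 (needs (1, 2, 3, 3), free (3, 3, 4, 3)); after release of (2, 0, 0, 0) the pool is (5, 3, 4, 3)
  run P5 (needs (4, 1, 1, 0), free (5, 3, 4, 3)); after release of (1, 2, 2, 1) the pool is (6, 5, 6, 4)
  run P6 (needs (3, 1, 5, 3), free (6, 5, 6, 4)); after release of (2, 1, 0, 0) the pool is (8, 6, 6, 4)
  run P8 (needs (2, 0, 3, 2), free (8, 6, 6, 4)); after release of (0, 0, 1, 1) the pool is (8, 6, 7, 5)


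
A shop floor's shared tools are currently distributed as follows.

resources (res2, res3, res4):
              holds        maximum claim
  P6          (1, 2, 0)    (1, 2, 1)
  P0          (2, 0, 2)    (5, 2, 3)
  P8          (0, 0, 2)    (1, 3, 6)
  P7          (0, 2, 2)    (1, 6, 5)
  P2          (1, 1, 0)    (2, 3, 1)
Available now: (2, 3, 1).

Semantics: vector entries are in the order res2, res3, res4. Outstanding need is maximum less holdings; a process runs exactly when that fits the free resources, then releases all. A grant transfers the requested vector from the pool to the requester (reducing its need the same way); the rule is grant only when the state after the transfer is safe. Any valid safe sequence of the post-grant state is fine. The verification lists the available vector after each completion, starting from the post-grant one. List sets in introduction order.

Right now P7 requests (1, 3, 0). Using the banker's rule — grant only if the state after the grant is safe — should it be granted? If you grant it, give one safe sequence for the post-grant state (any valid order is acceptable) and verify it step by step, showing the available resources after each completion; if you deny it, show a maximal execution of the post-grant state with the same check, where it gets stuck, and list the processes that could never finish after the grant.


GRANT. The post-grant state is safe; one safe sequence: P6, P2, P0, P7, P8.
Key observation: after the grant the pool drops to (1, 0, 1), which still lets P6 finish first and unwind the rest.
Step-by-step check of the post-grant state:
  pool = (1, 0, 1)
  P6 needs (0, 0, 1) <= (1, 0, 1) -> finishes; pool += (1, 2, 0) = (2, 2, 1)
  P2 needs (1, 2, 1) <= (2, 2, 1) -> finishes; pool += (1, 1, 0) = (3, 3, 1)
  P0 needs (3, 2, 1) <= (3, 3, 1) -> finishes; pool += (2, 0, 2) = (5, 3, 3)
  P7 needs (0, 1, 3) <= (5, 3, 3) -> finishes; pool += (1, 5, 2) = (6, 8, 5)
  P8 needs (1, 3, 4) <= (6, 8, 5) -> finishes; pool += (0, 0, 2) = (6, 8, 7)


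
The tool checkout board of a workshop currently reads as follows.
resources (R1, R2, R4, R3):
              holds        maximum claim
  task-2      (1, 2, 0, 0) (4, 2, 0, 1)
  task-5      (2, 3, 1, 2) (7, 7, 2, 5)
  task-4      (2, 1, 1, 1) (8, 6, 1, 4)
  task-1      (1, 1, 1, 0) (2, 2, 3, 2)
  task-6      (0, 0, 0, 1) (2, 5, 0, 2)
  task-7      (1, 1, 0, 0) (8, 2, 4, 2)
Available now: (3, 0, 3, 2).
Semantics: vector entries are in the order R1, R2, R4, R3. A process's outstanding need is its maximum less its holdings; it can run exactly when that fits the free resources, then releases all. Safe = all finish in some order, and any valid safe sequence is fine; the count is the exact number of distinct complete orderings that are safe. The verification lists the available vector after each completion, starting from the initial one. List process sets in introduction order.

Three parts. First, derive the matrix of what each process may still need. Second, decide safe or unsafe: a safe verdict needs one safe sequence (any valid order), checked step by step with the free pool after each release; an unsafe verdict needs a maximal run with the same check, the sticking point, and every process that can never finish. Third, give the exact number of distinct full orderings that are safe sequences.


(1) Remaining need (order R1, R2, R4, R3):
  task-2: (3, 0, 0, 1)
  task-5: (5, 4, 1, 3)
  task-4: (6, 5, 0, 3)
  task-1: (1, 1, 2, 2)
  task-6: (2, 5, 0, 1)
  task-7: (7, 1, 4, 2)
(2) UNSAFE.
Key observation: after task-2, task-1 the pool peaks at (5, 3, 4, 2), and each blocked process is short somewhere: task-5 on R2, R3; task-4 on R1, R2, R3; task-6 on R2; task-7 on R1.
Going as far as possible: task-2, task-1; after that, nothing fits. Check, step by step:
  pool = (3, 0, 3, 2)
  run task-2 (needs (3, 0, 0, 1), free (3, 0, 3, 2)); after release of (1, 2, 0, 0) the pool is (4, 2, 3, 2)
  run task-1 (needs (1, 1, 2, 2), free (4, 2, 3, 2)); after release of (1, 1, 1, 0) the pool is (5, 3, 4, 2)
  blocked: task-5 wants (5, 4, 1, 3), pool (5, 3, 4, 2) — not enough R2 and R3
  blocked: task-4 wants (6, 5, 0, 3), pool (5, 3, 4, 2) — not enough R1, R2 and R3
  blocked: task-6 wants (2, 5, 0, 1), pool (5, 3, 4, 2) — not enough R2
  blocked: task-7 wants (7, 1, 4, 2), pool (5, 3, 4, 2) — not enough R1
Permanently blocked: task-5, task-4, task-6 and task-7.
(3) The exact count: 0 of the possible complete orderings are safe sequences.


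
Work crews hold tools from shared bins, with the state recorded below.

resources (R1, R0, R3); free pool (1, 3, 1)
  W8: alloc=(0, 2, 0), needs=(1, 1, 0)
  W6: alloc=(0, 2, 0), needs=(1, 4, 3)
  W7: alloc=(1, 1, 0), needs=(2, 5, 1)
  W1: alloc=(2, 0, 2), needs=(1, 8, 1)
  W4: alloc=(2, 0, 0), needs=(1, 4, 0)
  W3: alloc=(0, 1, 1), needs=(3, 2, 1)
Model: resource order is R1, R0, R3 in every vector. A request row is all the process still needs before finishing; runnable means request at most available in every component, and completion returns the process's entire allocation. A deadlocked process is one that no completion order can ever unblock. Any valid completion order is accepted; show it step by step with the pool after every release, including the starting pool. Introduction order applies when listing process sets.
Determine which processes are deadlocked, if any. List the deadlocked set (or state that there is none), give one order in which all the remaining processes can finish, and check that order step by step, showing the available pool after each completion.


Deadlocked set: W6 and W1.
Key observation: after W8, W4, W7, W3 the pool peaks at (4, 7, 2), and each blocked process is short somewhere: W6 on R3; W1 on R0.
A valid finishing order for the others: W8, W4, W7, W3. Walking it through:
  pool = (1, 3, 1)
  W8: need (1, 1, 0) fits (1, 3, 1); releases (0, 2, 0), pool now (1, 5, 1)
  W4: need (1, 4, 0) fits (1, 5, 1); releases (2, 0, 0), pool now (3, 5, 1)
  W7: need (2, 5, 1) fits (3, 5, 1); releases (1, 1, 0), pool now (4, 6, 1)
  W3: need (3, 2, 1) fits (4, 6, 1); releases (0, 1, 1), pool now (4, 7, 2)
The stuck group stays short no matter what:
  W6 cannot run: need (1, 4, 3) vs free (4, 7, 2) (insufficient R3)
  W1 cannot run: need (1, 8, 1) vs free (4, 7, 2) (insufficient R0)


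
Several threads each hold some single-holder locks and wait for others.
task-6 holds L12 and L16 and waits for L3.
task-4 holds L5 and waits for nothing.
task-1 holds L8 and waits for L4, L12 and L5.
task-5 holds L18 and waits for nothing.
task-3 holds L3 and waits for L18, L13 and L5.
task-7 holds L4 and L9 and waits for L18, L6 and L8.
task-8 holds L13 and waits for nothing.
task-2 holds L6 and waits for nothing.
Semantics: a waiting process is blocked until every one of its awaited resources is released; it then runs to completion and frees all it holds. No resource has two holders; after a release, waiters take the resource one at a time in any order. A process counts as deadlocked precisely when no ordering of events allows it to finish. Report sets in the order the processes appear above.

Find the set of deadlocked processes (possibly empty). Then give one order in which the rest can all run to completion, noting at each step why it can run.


The deadlocked set is task-1 and task-7.
Key observation: the cycle task-1 -> task-7 -> task-1 can never break — each member waits on the next; no other process is dragged down with it.
The rest can finish in the order task-4, task-2, task-5, task-8, task-3, task-6.
Check, step by step:
  task-4 waits on nothing -> runs at once and releases L5
  task-2 waits on nothing -> runs at once and releases L6
  task-5 waits on nothing -> runs at once and releases L18
  task-8 waits on nothing -> runs at once and releases L13
  task-3 waits on L18, L13 and L5 — all released -> runs and releases L3
  task-6 waits on L3 — all released -> runs and releases L12 and L16


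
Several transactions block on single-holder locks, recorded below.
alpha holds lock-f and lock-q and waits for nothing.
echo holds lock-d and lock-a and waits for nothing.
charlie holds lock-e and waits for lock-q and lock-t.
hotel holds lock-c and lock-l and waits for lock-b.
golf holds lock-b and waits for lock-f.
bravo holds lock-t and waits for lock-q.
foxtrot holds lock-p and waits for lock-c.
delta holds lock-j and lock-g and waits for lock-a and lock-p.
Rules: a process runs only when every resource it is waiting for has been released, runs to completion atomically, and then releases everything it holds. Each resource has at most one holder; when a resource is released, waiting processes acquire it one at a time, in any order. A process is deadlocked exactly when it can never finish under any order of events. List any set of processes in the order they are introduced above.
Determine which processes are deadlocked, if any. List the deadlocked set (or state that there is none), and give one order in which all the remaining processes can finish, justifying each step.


The deadlocked set is empty.
Key observation: every chain of waits terminates; starting from the processes that wait on nothing, all the rest unlock in turn.
The rest can finish in the order alpha, golf, hotel, bravo, echo, charlie, foxtrot, delta.
Verifying each step:
  alpha waits on nothing -> runs at once and releases lock-f and lock-q
  golf waits on lock-f — all released -> runs and releases lock-b
  hotel waits on lock-b — all released -> runs and releases lock-c and lock-l
  bravo waits on lock-q — all released -> runs and releases lock-t
  echo waits on nothing -> runs at once and releases lock-d and lock-a
  charlie waits on lock-q and lock-t — all released -> runs and releases lock-e
  foxtrot waits on lock-c — all released -> runs and releases lock-p
  delta waits on lock-a and lock-p — all released -> runs and releases lock-j and lock-g


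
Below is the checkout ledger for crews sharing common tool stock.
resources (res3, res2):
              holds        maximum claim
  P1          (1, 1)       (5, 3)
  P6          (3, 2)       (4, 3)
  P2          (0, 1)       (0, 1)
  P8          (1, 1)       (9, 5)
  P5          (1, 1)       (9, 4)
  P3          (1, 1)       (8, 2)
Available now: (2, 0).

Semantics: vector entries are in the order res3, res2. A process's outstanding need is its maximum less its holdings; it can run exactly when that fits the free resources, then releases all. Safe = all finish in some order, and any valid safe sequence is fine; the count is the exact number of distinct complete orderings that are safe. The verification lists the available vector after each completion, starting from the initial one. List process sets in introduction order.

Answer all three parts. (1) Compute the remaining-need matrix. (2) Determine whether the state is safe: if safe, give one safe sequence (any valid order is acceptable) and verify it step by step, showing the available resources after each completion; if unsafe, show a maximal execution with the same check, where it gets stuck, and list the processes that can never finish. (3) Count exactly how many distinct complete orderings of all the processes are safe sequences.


(1) Outstanding need per process (order res3, res2):
  P1: (4, 2)
  P6: (1, 1)
  P2: (0, 0)
  P8: (8, 4)
  P5: (8, 3)
  P3: (7, 1)
(2) UNSAFE.
Key observation: even finishing P2, P6, P1 leaves just (6, 4) free — too little res3 for any of the remaining processes.
The run P2, P6, P1 cannot be extended any further. Verifying each step:
  pool = (2, 0)
  P2: need (0, 0) fits (2, 0); releases (0, 1), pool now (2, 1)
  P6: need (1, 1) fits (2, 1); releases (3, 2), pool now (5, 3)
  P1: need (4, 2) fits (5, 3); releases (1, 1), pool now (6, 4)
  P8 cannot run: need (8, 4) vs free (6, 4) (insufficient res3)
  P5 cannot run: need (8, 3) vs free (6, 4) (insufficient res3)
  P3 cannot run: need (7, 1) vs free (6, 4) (insufficient res3)
Never able to finish: P8, P5 and P3.
(3) Exactly 0 of the possible complete orderings are safe sequences.


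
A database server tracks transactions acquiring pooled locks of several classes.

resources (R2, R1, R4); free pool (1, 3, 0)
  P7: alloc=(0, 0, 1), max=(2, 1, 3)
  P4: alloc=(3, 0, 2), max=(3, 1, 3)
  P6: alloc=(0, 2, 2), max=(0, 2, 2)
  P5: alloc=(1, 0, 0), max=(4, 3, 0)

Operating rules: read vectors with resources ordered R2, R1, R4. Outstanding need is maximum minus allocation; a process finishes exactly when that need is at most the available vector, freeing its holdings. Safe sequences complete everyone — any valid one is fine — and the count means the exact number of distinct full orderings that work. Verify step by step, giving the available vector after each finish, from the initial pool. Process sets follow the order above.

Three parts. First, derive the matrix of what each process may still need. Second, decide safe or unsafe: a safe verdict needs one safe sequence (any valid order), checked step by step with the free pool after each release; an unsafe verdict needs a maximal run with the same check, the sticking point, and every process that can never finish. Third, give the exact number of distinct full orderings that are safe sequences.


(1) Need matrix, components ordered R2, R1, R4:
  P7: (2, 1, 2)
  P4: (0, 1, 1)
  P6: (0, 0, 0)
  P5: (3, 3, 0)
(2) SAFE — a valid safe sequence is P6, P4, P7, P5.
Key observation: the order never hits an exact fit; P4 is the first step at the minimum slack of 1 on its requested resources ((0, 1, 1), (1, 5, 2) free).
Walking it through:
  pool = (1, 3, 0)
  P6: need (0, 0, 0) fits (1, 3, 0); releases (0, 2, 2), pool now (1, 5, 2)
  P4: need (0, 1, 1) fits (1, 5, 2); releases (3, 0, 2), pool now (4, 5, 4)
  P7: need (2, 1, 2) fits (4, 5, 4); releases (0, 0, 1), pool now (4, 5, 5)
  P5: need (3, 3, 0) fits (4, 5, 5); releases (1, 0, 0), pool now (5, 5, 5)
(3) Exactly 2 of the possible complete orderings are safe sequences.


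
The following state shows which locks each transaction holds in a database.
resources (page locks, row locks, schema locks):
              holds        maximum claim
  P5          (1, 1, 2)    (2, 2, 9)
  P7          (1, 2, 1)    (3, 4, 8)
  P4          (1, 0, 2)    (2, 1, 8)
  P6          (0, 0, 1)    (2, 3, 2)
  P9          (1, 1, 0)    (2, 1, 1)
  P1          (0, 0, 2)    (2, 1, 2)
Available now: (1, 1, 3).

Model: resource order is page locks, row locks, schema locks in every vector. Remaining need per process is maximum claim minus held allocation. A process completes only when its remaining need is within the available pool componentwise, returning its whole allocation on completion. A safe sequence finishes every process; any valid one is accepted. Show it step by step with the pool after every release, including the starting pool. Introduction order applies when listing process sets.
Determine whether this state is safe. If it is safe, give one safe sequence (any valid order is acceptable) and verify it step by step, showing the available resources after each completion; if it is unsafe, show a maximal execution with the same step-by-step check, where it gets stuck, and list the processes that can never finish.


The state is UNSAFE.
Key observation: after P9, P1 the pool peaks at (2, 2, 5), and each blocked process is short somewhere: P5 on schema locks; P7 on schema locks; P4 on schema locks; P6 on row locks.
The run P9, P1 cannot be extended any further. Step-by-step check:
  pool = (1, 1, 3)
  P9: need (1, 0, 1) fits (1, 1, 3); releases (1, 1, 0), pool now (2, 2, 3)
  P1: need (2, 1, 0) fits (2, 2, 3); releases (0, 0, 2), pool now (2, 2, 5)
  P5 cannot run: need (1, 1, 7) vs free (2, 2, 5) (insufficient schema locks)
  P7 cannot run: need (2, 2, 7) vs free (2, 2, 5) (insufficient schema locks)
  P4 cannot run: need (1, 1, 6) vs free (2, 2, 5) (insufficient schema locks)
  P6 cannot run: need (2, 3, 1) vs free (2, 2, 5) (insufficient row locks)
Processes that can never finish: P5, P7, P4 and P6.


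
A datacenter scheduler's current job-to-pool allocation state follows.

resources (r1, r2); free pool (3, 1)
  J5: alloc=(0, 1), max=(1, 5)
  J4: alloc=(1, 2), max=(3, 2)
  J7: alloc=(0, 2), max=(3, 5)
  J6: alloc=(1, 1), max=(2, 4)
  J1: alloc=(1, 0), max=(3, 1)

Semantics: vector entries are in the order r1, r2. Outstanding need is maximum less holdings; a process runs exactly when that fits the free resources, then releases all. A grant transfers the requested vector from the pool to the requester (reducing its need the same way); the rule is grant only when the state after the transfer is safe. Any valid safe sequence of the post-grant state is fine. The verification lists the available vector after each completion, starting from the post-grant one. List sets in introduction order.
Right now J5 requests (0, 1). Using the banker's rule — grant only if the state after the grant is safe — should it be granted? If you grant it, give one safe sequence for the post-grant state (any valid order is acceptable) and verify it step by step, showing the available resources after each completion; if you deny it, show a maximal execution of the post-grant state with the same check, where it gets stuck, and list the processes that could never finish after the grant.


DENY — the pretend-granted state is unsafe.
Key observation: r2 is the bottleneck — with J4, J1 done the pool holds (5, 2), short of every remaining need.
Pretend the grant happened; the run J4, J1 goes as far as possible. Walking it through:
  pool = (3, 0)
  J4: need (2, 0) fits (3, 0); releases (1, 2), pool now (4, 2)
  J1: need (2, 1) fits (4, 2); releases (1, 0), pool now (5, 2)
  blocked: J5 wants (1, 3), pool (5, 2) — not enough r2
  blocked: J7 wants (3, 3), pool (5, 2) — not enough r2
  blocked: J6 wants (1, 3), pool (5, 2) — not enough r2
Post-grant, the permanently blocked set is J5, J7 and J6.


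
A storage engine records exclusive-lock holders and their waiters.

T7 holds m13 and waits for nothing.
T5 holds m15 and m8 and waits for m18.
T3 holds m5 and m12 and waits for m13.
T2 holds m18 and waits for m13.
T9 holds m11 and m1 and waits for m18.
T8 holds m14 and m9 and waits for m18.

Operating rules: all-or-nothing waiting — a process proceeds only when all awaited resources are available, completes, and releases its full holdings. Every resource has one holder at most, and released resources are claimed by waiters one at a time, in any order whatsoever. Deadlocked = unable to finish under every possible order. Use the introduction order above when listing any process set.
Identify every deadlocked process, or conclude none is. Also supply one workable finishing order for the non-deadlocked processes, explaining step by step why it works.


No process is deadlocked.
Key observation: no waiting chain loops back on itself — every chain ends at a process that waits on nothing, so everyone eventually runs.
One completion order for the rest: T7, T3, T2, T5, T9, T8.
Step-by-step check:
  T7: no waits; runs immediately, freeing m13
  T3 waits on m13 — all released -> runs and releases m5 and m12
  T2 waits on m13 — all released -> runs and releases m18
  T5 waits on m18 — all released -> runs and releases m15 and m8
  T9 waits on m18 — all released -> runs and releases m11 and m1
  T8 waits on m18 — all released -> runs and releases m14 and m9


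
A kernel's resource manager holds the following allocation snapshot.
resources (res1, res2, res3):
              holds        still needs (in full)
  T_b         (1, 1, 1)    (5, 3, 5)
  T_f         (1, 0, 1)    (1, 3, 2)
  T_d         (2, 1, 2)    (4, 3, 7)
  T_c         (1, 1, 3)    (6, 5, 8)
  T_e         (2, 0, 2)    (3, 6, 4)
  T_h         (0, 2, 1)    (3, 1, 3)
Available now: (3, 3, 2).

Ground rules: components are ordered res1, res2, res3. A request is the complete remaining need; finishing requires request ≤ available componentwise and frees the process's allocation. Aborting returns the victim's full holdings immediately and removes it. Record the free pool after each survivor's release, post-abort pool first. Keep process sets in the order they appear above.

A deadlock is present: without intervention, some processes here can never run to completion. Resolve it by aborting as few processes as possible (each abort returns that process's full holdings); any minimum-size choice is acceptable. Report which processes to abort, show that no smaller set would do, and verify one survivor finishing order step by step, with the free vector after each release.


Minimum abort set: T_d.
Key observation: aborting T_d returns (2, 1, 2), and T_b — hopeless before — runs at step 2 with the returned capacity in the pool.
Minimality: the empty abort set fails — the state is deadlocked as it stands.
The survivors complete as T_f, T_b, T_h, T_e, T_c. Step-by-step check (starting from the post-abort pool):
  pool = (5, 4, 4)
  T_f needs (1, 3, 2) <= (5, 4, 4) -> finishes; pool += (1, 0, 1) = (6, 4, 5)
  T_b needs (5, 3, 5) <= (6, 4, 5) -> finishes; pool += (1, 1, 1) = (7, 5, 6)
  T_h needs (3, 1, 3) <= (7, 5, 6) -> finishes; pool += (0, 2, 1) = (7, 7, 7)
  T_e needs (3, 6, 4) <= (7, 7, 7) -> finishes; pool += (2, 0, 2) = (9, 7, 9)
  T_c needs (6, 5, 8) <= (9, 7, 9) -> finishes; pool += (1, 1, 3) = (10, 8, 12)


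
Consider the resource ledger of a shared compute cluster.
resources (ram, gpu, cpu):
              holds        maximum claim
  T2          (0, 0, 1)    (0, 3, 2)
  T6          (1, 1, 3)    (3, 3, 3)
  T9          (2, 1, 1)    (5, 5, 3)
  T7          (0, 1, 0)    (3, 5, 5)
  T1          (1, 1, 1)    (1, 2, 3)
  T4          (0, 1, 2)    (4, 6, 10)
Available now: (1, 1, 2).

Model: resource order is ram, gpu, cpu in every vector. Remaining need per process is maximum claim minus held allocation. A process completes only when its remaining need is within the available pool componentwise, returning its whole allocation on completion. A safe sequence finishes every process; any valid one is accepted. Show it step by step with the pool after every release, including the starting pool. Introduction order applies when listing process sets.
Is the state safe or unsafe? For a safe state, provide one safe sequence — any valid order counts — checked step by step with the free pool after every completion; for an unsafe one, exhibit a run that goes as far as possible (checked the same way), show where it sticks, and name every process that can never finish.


UNSAFE.
Key observation: once T1, T6, T2 finish, the pool peaks at (3, 3, 7) — and every remaining process still needs more gpu than that.
Going as far as possible: T1, T6, T2; after that, nothing fits. Verifying each step:
  pool = (1, 1, 2)
  run T1 (needs (0, 1, 2), free (1, 1, 2)); after release of (1, 1, 1) the pool is (2, 2, 3)
  run T6 (needs (2, 2, 0), free (2, 2, 3)); after release of (1, 1, 3) the pool is (3, 3, 6)
  run T2 (needs (0, 3, 1), free (3, 3, 6)); after release of (0, 0, 1) the pool is (3, 3, 7)
  T9 still needs (3, 4, 2) but only (3, 3, 7) is free — short on gpu
  T7 still needs (3, 4, 5) but only (3, 3, 7) is free — short on gpu
  T4 still needs (4, 5, 8) but only (3, 3, 7) is free — short on ram, gpu and cpu
Processes that can never finish: T9, T7 and T4.
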